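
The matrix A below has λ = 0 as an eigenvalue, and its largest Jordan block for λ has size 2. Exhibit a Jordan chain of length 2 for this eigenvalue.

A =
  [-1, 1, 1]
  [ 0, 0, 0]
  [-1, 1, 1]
A Jordan chain for λ = 0 of length 2:
v_1 = (-1, 0, -1)ᵀ
v_2 = (1, 0, 0)ᵀ

Let N = A − (0)·I. We want v_2 with N^2 v_2 = 0 but N^1 v_2 ≠ 0; then v_{j-1} := N · v_j for j = 2, …, 2.

Pick v_2 = (1, 0, 0)ᵀ.
Then v_1 = N · v_2 = (-1, 0, -1)ᵀ.

Sanity check: (A − (0)·I) v_1 = (0, 0, 0)ᵀ = 0. ✓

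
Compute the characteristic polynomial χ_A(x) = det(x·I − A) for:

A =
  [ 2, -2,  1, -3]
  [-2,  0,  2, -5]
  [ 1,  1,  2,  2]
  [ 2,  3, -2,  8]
x^4 - 12*x^3 + 54*x^2 - 108*x + 81

Expanding det(x·I − A) (e.g. by cofactor expansion or by noting that A is similar to its Jordan form J, which has the same characteristic polynomial as A) gives
  χ_A(x) = x^4 - 12*x^3 + 54*x^2 - 108*x + 81
which factors as (x - 3)^4. The eigenvalues (with algebraic multiplicities) are λ = 3 with multiplicity 4.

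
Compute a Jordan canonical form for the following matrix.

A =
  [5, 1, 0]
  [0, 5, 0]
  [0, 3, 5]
J_2(5) ⊕ J_1(5)

The characteristic polynomial is
  det(x·I − A) = x^3 - 15*x^2 + 75*x - 125 = (x - 5)^3

Eigenvalues and multiplicities (the geometric multiplicity of λ is n − rank(A − λI), which equals the number of Jordan blocks for λ):
  λ = 5: algebraic multiplicity = 3, geometric multiplicity = 2

Determining the block sizes for each eigenvalue:
  λ = 5: 2 blocks summing to 3 forces exactly one block of size 2 and the rest size 1 → block sizes [2, 1]

Assembling the blocks gives a Jordan form
J =
  [5, 1, 0]
  [0, 5, 0]
  [0, 0, 5]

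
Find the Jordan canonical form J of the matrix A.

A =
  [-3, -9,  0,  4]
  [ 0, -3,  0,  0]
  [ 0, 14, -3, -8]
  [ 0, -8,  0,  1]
J_2(-3) ⊕ J_1(-3) ⊕ J_1(1)

The characteristic polynomial is
  det(x·I − A) = x^4 + 8*x^3 + 18*x^2 - 27 = (x - 1)*(x + 3)^3

Eigenvalues and multiplicities (the geometric multiplicity of λ is n − rank(A − λI), which equals the number of Jordan blocks for λ):
  λ = -3: algebraic multiplicity = 3, geometric multiplicity = 2
  λ = 1: algebraic multiplicity = 1, geometric multiplicity = 1

Determining the block sizes for each eigenvalue:
  λ = -3: 2 blocks summing to 3 forces exactly one block of size 2 and the rest size 1 → block sizes [2, 1]
  λ = 1: one block (gm = 1), so the single block has size am = 1 → block sizes [1]

Assembling the blocks gives a Jordan form
J =
  [-3,  1,  0, 0]
  [ 0, -3,  0, 0]
  [ 0,  0, -3, 0]
  [ 0,  0,  0, 1]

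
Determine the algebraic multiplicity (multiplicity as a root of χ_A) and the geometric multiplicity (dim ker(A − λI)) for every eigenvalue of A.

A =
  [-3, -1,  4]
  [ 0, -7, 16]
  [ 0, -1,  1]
λ = -3: alg = 3, geom = 2

Step 1 — factor the characteristic polynomial to read off the algebraic multiplicities:
  χ_A(x) = (x + 3)^3

Step 2 — compute geometric multiplicities via the rank-nullity identity g(λ) = n − rank(A − λI):
  rank(A − (-3)·I) = 1, so dim ker(A − (-3)·I) = n − 1 = 2

Summary:
  λ = -3: algebraic multiplicity = 3, geometric multiplicity = 2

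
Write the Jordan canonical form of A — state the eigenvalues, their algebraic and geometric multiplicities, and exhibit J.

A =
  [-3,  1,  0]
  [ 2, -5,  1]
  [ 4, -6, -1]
J_3(-3)

The characteristic polynomial is
  det(x·I − A) = x^3 + 9*x^2 + 27*x + 27 = (x + 3)^3

Eigenvalues and multiplicities (the geometric multiplicity of λ is n − rank(A − λI), which equals the number of Jordan blocks for λ):
  λ = -3: algebraic multiplicity = 3, geometric multiplicity = 1

Determining the block sizes for each eigenvalue:
  λ = -3: one block (gm = 1), so the single block has size am = 3 → block sizes [3]

Assembling the blocks gives a Jordan form
J =
  [-3,  1,  0]
  [ 0, -3,  1]
  [ 0,  0, -3]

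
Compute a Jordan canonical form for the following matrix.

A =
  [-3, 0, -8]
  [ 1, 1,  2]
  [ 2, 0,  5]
J_2(1) ⊕ J_1(1)

The characteristic polynomial is
  det(x·I − A) = x^3 - 3*x^2 + 3*x - 1 = (x - 1)^3

Eigenvalues and multiplicities (the geometric multiplicity of λ is n − rank(A − λI), which equals the number of Jordan blocks for λ):
  λ = 1: algebraic multiplicity = 3, geometric multiplicity = 2

Determining the block sizes for each eigenvalue:
  λ = 1: 2 blocks summing to 3 forces exactly one block of size 2 and the rest size 1 → block sizes [2, 1]

Assembling the blocks gives a Jordan form
J =
  [1, 1, 0]
  [0, 1, 0]
  [0, 0, 1]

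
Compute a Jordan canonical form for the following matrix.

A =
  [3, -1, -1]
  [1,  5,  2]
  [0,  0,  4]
J_3(4)

The characteristic polynomial is
  det(x·I − A) = x^3 - 12*x^2 + 48*x - 64 = (x - 4)^3

Eigenvalues and multiplicities (the geometric multiplicity of λ is n − rank(A − λI), which equals the number of Jordan blocks for λ):
  λ = 4: algebraic multiplicity = 3, geometric multiplicity = 1

Determining the block sizes for each eigenvalue:
  λ = 4: one block (gm = 1), so the single block has size am = 3 → block sizes [3]

Assembling the blocks gives a Jordan form
J =
  [4, 1, 0]
  [0, 4, 1]
  [0, 0, 4]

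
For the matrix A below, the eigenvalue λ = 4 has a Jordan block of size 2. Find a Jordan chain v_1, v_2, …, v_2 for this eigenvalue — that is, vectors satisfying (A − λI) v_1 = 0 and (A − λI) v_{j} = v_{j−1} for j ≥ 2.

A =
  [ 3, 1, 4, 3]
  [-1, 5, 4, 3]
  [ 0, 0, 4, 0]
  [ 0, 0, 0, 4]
A Jordan chain for λ = 4 of length 2:
v_1 = (-1, -1, 0, 0)ᵀ
v_2 = (1, 0, 0, 0)ᵀ

Let N = A − (4)·I. We want v_2 with N^2 v_2 = 0 but N^1 v_2 ≠ 0; then v_{j-1} := N · v_j for j = 2, …, 2.

Pick v_2 = (1, 0, 0, 0)ᵀ.
Then v_1 = N · v_2 = (-1, -1, 0, 0)ᵀ.

Sanity check: (A − (4)·I) v_1 = (0, 0, 0, 0)ᵀ = 0. ✓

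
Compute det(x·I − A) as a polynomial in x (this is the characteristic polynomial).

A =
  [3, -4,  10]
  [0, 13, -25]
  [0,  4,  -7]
x^3 - 9*x^2 + 27*x - 27

Expanding det(x·I − A) (e.g. by cofactor expansion or by noting that A is similar to its Jordan form J, which has the same characteristic polynomial as A) gives
  χ_A(x) = x^3 - 9*x^2 + 27*x - 27
which factors as (x - 3)^3. The eigenvalues (with algebraic multiplicities) are λ = 3 with multiplicity 3.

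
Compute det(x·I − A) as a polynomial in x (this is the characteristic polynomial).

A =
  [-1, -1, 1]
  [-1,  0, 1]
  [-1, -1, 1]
x^3

Expanding det(x·I − A) (e.g. by cofactor expansion or by noting that A is similar to its Jordan form J, which has the same characteristic polynomial as A) gives
  χ_A(x) = x^3
which factors as x^3. The eigenvalues (with algebraic multiplicities) are λ = 0 with multiplicity 3.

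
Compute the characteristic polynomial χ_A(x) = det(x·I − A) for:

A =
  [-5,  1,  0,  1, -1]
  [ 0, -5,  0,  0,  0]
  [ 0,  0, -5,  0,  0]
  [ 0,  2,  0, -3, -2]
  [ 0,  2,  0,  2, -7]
x^5 + 25*x^4 + 250*x^3 + 1250*x^2 + 3125*x + 3125

Expanding det(x·I − A) (e.g. by cofactor expansion or by noting that A is similar to its Jordan form J, which has the same characteristic polynomial as A) gives
  χ_A(x) = x^5 + 25*x^4 + 250*x^3 + 1250*x^2 + 3125*x + 3125
which factors as (x + 5)^5. The eigenvalues (with algebraic multiplicities) are λ = -5 with multiplicity 5.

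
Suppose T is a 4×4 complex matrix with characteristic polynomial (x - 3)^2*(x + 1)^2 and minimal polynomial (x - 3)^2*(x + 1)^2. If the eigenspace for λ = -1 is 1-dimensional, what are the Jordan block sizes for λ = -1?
Block sizes for λ = -1: [2]

Step 1 — from the characteristic polynomial, algebraic multiplicity of λ = -1 is 2. From dim ker(T − (-1)·I) = 1, there are exactly 1 Jordan blocks for λ = -1.
Step 2 — from the minimal polynomial, the factor (x + 1)^2 tells us the largest block for λ = -1 has size 2.
Step 3 — with total size 2, 1 blocks, and largest block 2, the block sizes (in nonincreasing order) are [2].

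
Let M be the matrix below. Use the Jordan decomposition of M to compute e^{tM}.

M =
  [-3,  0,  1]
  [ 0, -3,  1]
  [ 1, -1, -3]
e^{tM} =
  [t^2*exp(-3*t)/2 + exp(-3*t), -t^2*exp(-3*t)/2, t*exp(-3*t)]
  [t^2*exp(-3*t)/2, -t^2*exp(-3*t)/2 + exp(-3*t), t*exp(-3*t)]
  [t*exp(-3*t), -t*exp(-3*t), exp(-3*t)]

Strategy: write M = P · J · P⁻¹ where J is a Jordan canonical form, so e^{tM} = P · e^{tJ} · P⁻¹, and e^{tJ} can be computed block-by-block.

M has Jordan form
J =
  [-3,  1,  0]
  [ 0, -3,  1]
  [ 0,  0, -3]
(up to reordering of blocks).

Per-block formulas:
  For a 3×3 Jordan block J_3(-3): exp(t · J_3(-3)) = e^(-3t)·(I + t·N + (t^2/2)·N^2), where N is the 3×3 nilpotent shift.

After assembling e^{tJ} and conjugating by P, we get:

e^{tM} =
  [t^2*exp(-3*t)/2 + exp(-3*t), -t^2*exp(-3*t)/2, t*exp(-3*t)]
  [t^2*exp(-3*t)/2, -t^2*exp(-3*t)/2 + exp(-3*t), t*exp(-3*t)]
  [t*exp(-3*t), -t*exp(-3*t), exp(-3*t)]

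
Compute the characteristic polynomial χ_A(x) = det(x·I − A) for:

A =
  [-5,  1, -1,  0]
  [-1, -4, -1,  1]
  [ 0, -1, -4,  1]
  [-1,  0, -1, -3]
x^4 + 16*x^3 + 96*x^2 + 256*x + 256

Expanding det(x·I − A) (e.g. by cofactor expansion or by noting that A is similar to its Jordan form J, which has the same characteristic polynomial as A) gives
  χ_A(x) = x^4 + 16*x^3 + 96*x^2 + 256*x + 256
which factors as (x + 4)^4. The eigenvalues (with algebraic multiplicities) are λ = -4 with multiplicity 4.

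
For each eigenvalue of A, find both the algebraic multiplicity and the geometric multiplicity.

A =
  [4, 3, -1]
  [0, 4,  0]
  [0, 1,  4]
λ = 4: alg = 3, geom = 1

Step 1 — factor the characteristic polynomial to read off the algebraic multiplicities:
  χ_A(x) = (x - 4)^3

Step 2 — compute geometric multiplicities via the rank-nullity identity g(λ) = n − rank(A − λI):
  rank(A − (4)·I) = 2, so dim ker(A − (4)·I) = n − 2 = 1

Summary:
  λ = 4: algebraic multiplicity = 3, geometric multiplicity = 1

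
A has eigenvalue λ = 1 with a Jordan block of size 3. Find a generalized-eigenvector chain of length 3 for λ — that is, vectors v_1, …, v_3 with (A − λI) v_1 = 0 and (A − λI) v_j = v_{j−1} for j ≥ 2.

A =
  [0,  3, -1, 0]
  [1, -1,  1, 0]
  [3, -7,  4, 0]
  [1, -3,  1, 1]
A Jordan chain for λ = 1 of length 3:
v_1 = (1, 0, -1, -1)ᵀ
v_2 = (-1, 1, 3, 1)ᵀ
v_3 = (1, 0, 0, 0)ᵀ

Let N = A − (1)·I. We want v_3 with N^3 v_3 = 0 but N^2 v_3 ≠ 0; then v_{j-1} := N · v_j for j = 3, …, 2.

Pick v_3 = (1, 0, 0, 0)ᵀ.
Then v_2 = N · v_3 = (-1, 1, 3, 1)ᵀ.
Then v_1 = N · v_2 = (1, 0, -1, -1)ᵀ.

Sanity check: (A − (1)·I) v_1 = (0, 0, 0, 0)ᵀ = 0. ✓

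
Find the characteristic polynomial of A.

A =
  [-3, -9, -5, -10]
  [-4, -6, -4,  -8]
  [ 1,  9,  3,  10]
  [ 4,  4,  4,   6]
x^4 - 8*x^2 + 16

Expanding det(x·I − A) (e.g. by cofactor expansion or by noting that A is similar to its Jordan form J, which has the same characteristic polynomial as A) gives
  χ_A(x) = x^4 - 8*x^2 + 16
which factors as (x - 2)^2*(x + 2)^2. The eigenvalues (with algebraic multiplicities) are λ = -2 with multiplicity 2, λ = 2 with multiplicity 2.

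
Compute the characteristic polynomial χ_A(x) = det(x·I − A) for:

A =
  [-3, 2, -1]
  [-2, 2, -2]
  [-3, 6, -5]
x^3 + 6*x^2 + 12*x + 8

Expanding det(x·I − A) (e.g. by cofactor expansion or by noting that A is similar to its Jordan form J, which has the same characteristic polynomial as A) gives
  χ_A(x) = x^3 + 6*x^2 + 12*x + 8
which factors as (x + 2)^3. The eigenvalues (with algebraic multiplicities) are λ = -2 with multiplicity 3.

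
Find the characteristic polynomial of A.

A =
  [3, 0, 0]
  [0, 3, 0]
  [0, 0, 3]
x^3 - 9*x^2 + 27*x - 27

Expanding det(x·I − A) (e.g. by cofactor expansion or by noting that A is similar to its Jordan form J, which has the same characteristic polynomial as A) gives
  χ_A(x) = x^3 - 9*x^2 + 27*x - 27
which factors as (x - 3)^3. The eigenvalues (with algebraic multiplicities) are λ = 3 with multiplicity 3.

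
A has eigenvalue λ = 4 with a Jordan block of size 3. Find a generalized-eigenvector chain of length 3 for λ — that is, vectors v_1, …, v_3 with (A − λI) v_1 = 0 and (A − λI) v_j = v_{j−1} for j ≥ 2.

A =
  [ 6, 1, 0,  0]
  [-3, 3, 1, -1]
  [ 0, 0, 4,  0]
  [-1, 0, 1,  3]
A Jordan chain for λ = 4 of length 3:
v_1 = (1, -2, 0, -1)ᵀ
v_2 = (2, -3, 0, -1)ᵀ
v_3 = (1, 0, 0, 0)ᵀ

Let N = A − (4)·I. We want v_3 with N^3 v_3 = 0 but N^2 v_3 ≠ 0; then v_{j-1} := N · v_j for j = 3, …, 2.

Pick v_3 = (1, 0, 0, 0)ᵀ.
Then v_2 = N · v_3 = (2, -3, 0, -1)ᵀ.
Then v_1 = N · v_2 = (1, -2, 0, -1)ᵀ.

Sanity check: (A − (4)·I) v_1 = (0, 0, 0, 0)ᵀ = 0. ✓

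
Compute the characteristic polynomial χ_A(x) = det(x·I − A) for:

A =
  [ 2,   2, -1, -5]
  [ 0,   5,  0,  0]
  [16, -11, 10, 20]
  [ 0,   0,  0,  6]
x^4 - 23*x^3 + 198*x^2 - 756*x + 1080

Expanding det(x·I − A) (e.g. by cofactor expansion or by noting that A is similar to its Jordan form J, which has the same characteristic polynomial as A) gives
  χ_A(x) = x^4 - 23*x^3 + 198*x^2 - 756*x + 1080
which factors as (x - 6)^3*(x - 5). The eigenvalues (with algebraic multiplicities) are λ = 5 with multiplicity 1, λ = 6 with multiplicity 3.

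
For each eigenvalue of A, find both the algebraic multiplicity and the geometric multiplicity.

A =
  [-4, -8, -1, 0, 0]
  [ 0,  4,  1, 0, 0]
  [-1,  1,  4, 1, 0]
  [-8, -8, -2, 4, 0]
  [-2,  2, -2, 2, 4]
λ = -4: alg = 1, geom = 1; λ = 4: alg = 4, geom = 2

Step 1 — factor the characteristic polynomial to read off the algebraic multiplicities:
  χ_A(x) = (x - 4)^4*(x + 4)

Step 2 — compute geometric multiplicities via the rank-nullity identity g(λ) = n − rank(A − λI):
  rank(A − (-4)·I) = 4, so dim ker(A − (-4)·I) = n − 4 = 1
  rank(A − (4)·I) = 3, so dim ker(A − (4)·I) = n − 3 = 2

Summary:
  λ = -4: algebraic multiplicity = 1, geometric multiplicity = 1
  λ = 4: algebraic multiplicity = 4, geometric multiplicity = 2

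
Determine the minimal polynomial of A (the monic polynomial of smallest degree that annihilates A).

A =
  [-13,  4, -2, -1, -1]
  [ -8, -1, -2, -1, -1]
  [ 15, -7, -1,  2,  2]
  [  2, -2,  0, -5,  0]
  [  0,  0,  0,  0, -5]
x^2 + 10*x + 25

The characteristic polynomial is χ_A(x) = (x + 5)^5, so the eigenvalues are known. The minimal polynomial is
  m_A(x) = Π_λ (x − λ)^{k_λ}
where k_λ is the size of the *largest* Jordan block for λ (equivalently, the smallest k with (A − λI)^k v = 0 for every generalised eigenvector v of λ).

  λ = -5: largest Jordan block has size 2, contributing (x + 5)^2

So m_A(x) = (x + 5)^2 = x^2 + 10*x + 25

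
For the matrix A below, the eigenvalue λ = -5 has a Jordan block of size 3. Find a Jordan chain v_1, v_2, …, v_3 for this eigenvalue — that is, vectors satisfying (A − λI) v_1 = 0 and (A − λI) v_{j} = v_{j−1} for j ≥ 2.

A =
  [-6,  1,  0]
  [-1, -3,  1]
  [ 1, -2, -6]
A Jordan chain for λ = -5 of length 3:
v_1 = (1, 1, -1)ᵀ
v_2 = (1, 2, -2)ᵀ
v_3 = (0, 1, 0)ᵀ

Let N = A − (-5)·I. We want v_3 with N^3 v_3 = 0 but N^2 v_3 ≠ 0; then v_{j-1} := N · v_j for j = 3, …, 2.

Pick v_3 = (0, 1, 0)ᵀ.
Then v_2 = N · v_3 = (1, 2, -2)ᵀ.
Then v_1 = N · v_2 = (1, 1, -1)ᵀ.

Sanity check: (A − (-5)·I) v_1 = (0, 0, 0)ᵀ = 0. ✓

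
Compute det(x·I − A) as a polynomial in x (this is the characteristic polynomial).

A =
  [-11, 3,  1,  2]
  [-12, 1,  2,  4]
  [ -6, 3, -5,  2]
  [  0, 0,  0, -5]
x^4 + 20*x^3 + 150*x^2 + 500*x + 625

Expanding det(x·I − A) (e.g. by cofactor expansion or by noting that A is similar to its Jordan form J, which has the same characteristic polynomial as A) gives
  χ_A(x) = x^4 + 20*x^3 + 150*x^2 + 500*x + 625
which factors as (x + 5)^4. The eigenvalues (with algebraic multiplicities) are λ = -5 with multiplicity 4.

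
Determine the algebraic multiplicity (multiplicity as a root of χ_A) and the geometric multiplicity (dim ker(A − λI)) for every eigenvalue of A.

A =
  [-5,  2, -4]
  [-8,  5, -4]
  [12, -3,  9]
λ = 3: alg = 3, geom = 2

Step 1 — factor the characteristic polynomial to read off the algebraic multiplicities:
  χ_A(x) = (x - 3)^3

Step 2 — compute geometric multiplicities via the rank-nullity identity g(λ) = n − rank(A − λI):
  rank(A − (3)·I) = 1, so dim ker(A − (3)·I) = n − 1 = 2

Summary:
  λ = 3: algebraic multiplicity = 3, geometric multiplicity = 2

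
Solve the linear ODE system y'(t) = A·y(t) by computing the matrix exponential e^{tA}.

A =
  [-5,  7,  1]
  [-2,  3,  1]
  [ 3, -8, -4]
e^{tA} =
  [-t^2*exp(-2*t) - 3*t*exp(-2*t) + exp(-2*t), 3*t^2*exp(-2*t) + 7*t*exp(-2*t), t^2*exp(-2*t) + t*exp(-2*t)]
  [-t^2*exp(-2*t)/2 - 2*t*exp(-2*t), 3*t^2*exp(-2*t)/2 + 5*t*exp(-2*t) + exp(-2*t), t^2*exp(-2*t)/2 + t*exp(-2*t)]
  [t^2*exp(-2*t)/2 + 3*t*exp(-2*t), -3*t^2*exp(-2*t)/2 - 8*t*exp(-2*t), -t^2*exp(-2*t)/2 - 2*t*exp(-2*t) + exp(-2*t)]

Strategy: write A = P · J · P⁻¹ where J is a Jordan canonical form, so e^{tA} = P · e^{tJ} · P⁻¹, and e^{tJ} can be computed block-by-block.

A has Jordan form
J =
  [-2,  1,  0]
  [ 0, -2,  1]
  [ 0,  0, -2]
(up to reordering of blocks).

Per-block formulas:
  For a 3×3 Jordan block J_3(-2): exp(t · J_3(-2)) = e^(-2t)·(I + t·N + (t^2/2)·N^2), where N is the 3×3 nilpotent shift.

After assembling e^{tJ} and conjugating by P, we get:

e^{tA} =
  [-t^2*exp(-2*t) - 3*t*exp(-2*t) + exp(-2*t), 3*t^2*exp(-2*t) + 7*t*exp(-2*t), t^2*exp(-2*t) + t*exp(-2*t)]
  [-t^2*exp(-2*t)/2 - 2*t*exp(-2*t), 3*t^2*exp(-2*t)/2 + 5*t*exp(-2*t) + exp(-2*t), t^2*exp(-2*t)/2 + t*exp(-2*t)]
  [t^2*exp(-2*t)/2 + 3*t*exp(-2*t), -3*t^2*exp(-2*t)/2 - 8*t*exp(-2*t), -t^2*exp(-2*t)/2 - 2*t*exp(-2*t) + exp(-2*t)]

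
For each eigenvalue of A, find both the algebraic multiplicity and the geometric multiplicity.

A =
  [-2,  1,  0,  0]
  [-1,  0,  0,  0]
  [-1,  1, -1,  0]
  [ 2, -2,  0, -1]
λ = -1: alg = 4, geom = 3

Step 1 — factor the characteristic polynomial to read off the algebraic multiplicities:
  χ_A(x) = (x + 1)^4

Step 2 — compute geometric multiplicities via the rank-nullity identity g(λ) = n − rank(A − λI):
  rank(A − (-1)·I) = 1, so dim ker(A − (-1)·I) = n − 1 = 3

Summary:
  λ = -1: algebraic multiplicity = 4, geometric multiplicity = 3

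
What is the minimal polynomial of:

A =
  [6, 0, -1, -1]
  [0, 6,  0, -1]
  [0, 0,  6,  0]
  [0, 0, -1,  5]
x^3 - 17*x^2 + 96*x - 180

The characteristic polynomial is χ_A(x) = (x - 6)^3*(x - 5), so the eigenvalues are known. The minimal polynomial is
  m_A(x) = Π_λ (x − λ)^{k_λ}
where k_λ is the size of the *largest* Jordan block for λ (equivalently, the smallest k with (A − λI)^k v = 0 for every generalised eigenvector v of λ).

  λ = 5: largest Jordan block has size 1, contributing (x − 5)
  λ = 6: largest Jordan block has size 2, contributing (x − 6)^2

So m_A(x) = (x - 6)^2*(x - 5) = x^3 - 17*x^2 + 96*x - 180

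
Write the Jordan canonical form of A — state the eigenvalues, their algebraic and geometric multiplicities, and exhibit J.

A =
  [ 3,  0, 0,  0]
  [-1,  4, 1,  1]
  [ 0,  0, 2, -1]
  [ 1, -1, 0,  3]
J_3(3) ⊕ J_1(3)

The characteristic polynomial is
  det(x·I − A) = x^4 - 12*x^3 + 54*x^2 - 108*x + 81 = (x - 3)^4

Eigenvalues and multiplicities (the geometric multiplicity of λ is n − rank(A − λI), which equals the number of Jordan blocks for λ):
  λ = 3: algebraic multiplicity = 4, geometric multiplicity = 2

Determining the block sizes for each eigenvalue:
  λ = 3: with am = 4 and gm = 2, the partition is not yet determined (e.g. several partitions of 4 into 2 parts exist). Let N = A − (3)·I. Computing rank(N^1) = 2, rank(N^2) = 1, rank(N^3) = 0; the number of blocks of size ≥ j is rank(N^{j−1}) − rank(N^j), giving [2, 1, 1]. So we have 1 block(s) of size 3, 1 block(s) of size 1 → block sizes [3, 1]

Assembling the blocks gives a Jordan form
J =
  [3, 1, 0, 0]
  [0, 3, 1, 0]
  [0, 0, 3, 0]
  [0, 0, 0, 3]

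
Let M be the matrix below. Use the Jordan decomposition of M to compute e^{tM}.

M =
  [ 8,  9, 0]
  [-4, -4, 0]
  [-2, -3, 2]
e^{tM} =
  [6*t*exp(2*t) + exp(2*t), 9*t*exp(2*t), 0]
  [-4*t*exp(2*t), -6*t*exp(2*t) + exp(2*t), 0]
  [-2*t*exp(2*t), -3*t*exp(2*t), exp(2*t)]

Strategy: write M = P · J · P⁻¹ where J is a Jordan canonical form, so e^{tM} = P · e^{tJ} · P⁻¹, and e^{tJ} can be computed block-by-block.

M has Jordan form
J =
  [2, 1, 0]
  [0, 2, 0]
  [0, 0, 2]
(up to reordering of blocks).

Per-block formulas:
  For a 2×2 Jordan block J_2(2): exp(t · J_2(2)) = e^(2t)·(I + t·N), where N is the 2×2 nilpotent shift.
  For a 1×1 block at λ = 2: exp(t · [2]) = [e^(2t)].

After assembling e^{tJ} and conjugating by P, we get:

e^{tM} =
  [6*t*exp(2*t) + exp(2*t), 9*t*exp(2*t), 0]
  [-4*t*exp(2*t), -6*t*exp(2*t) + exp(2*t), 0]
  [-2*t*exp(2*t), -3*t*exp(2*t), exp(2*t)]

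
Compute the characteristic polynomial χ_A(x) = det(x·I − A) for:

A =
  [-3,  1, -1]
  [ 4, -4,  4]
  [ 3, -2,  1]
x^3 + 6*x^2 + 12*x + 8

Expanding det(x·I − A) (e.g. by cofactor expansion or by noting that A is similar to its Jordan form J, which has the same characteristic polynomial as A) gives
  χ_A(x) = x^3 + 6*x^2 + 12*x + 8
which factors as (x + 2)^3. The eigenvalues (with algebraic multiplicities) are λ = -2 with multiplicity 3.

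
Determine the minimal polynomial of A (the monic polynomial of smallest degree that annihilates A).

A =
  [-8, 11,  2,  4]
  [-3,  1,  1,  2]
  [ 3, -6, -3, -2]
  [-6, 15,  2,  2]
x^3 + 6*x^2 + 12*x + 8

The characteristic polynomial is χ_A(x) = (x + 2)^4, so the eigenvalues are known. The minimal polynomial is
  m_A(x) = Π_λ (x − λ)^{k_λ}
where k_λ is the size of the *largest* Jordan block for λ (equivalently, the smallest k with (A − λI)^k v = 0 for every generalised eigenvector v of λ).

  λ = -2: largest Jordan block has size 3, contributing (x + 2)^3

So m_A(x) = (x + 2)^3 = x^3 + 6*x^2 + 12*x + 8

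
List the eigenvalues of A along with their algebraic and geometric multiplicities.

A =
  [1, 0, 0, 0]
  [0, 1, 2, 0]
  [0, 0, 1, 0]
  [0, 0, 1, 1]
λ = 1: alg = 4, geom = 3

Step 1 — factor the characteristic polynomial to read off the algebraic multiplicities:
  χ_A(x) = (x - 1)^4

Step 2 — compute geometric multiplicities via the rank-nullity identity g(λ) = n − rank(A − λI):
  rank(A − (1)·I) = 1, so dim ker(A − (1)·I) = n − 1 = 3

Summary:
  λ = 1: algebraic multiplicity = 4, geometric multiplicity = 3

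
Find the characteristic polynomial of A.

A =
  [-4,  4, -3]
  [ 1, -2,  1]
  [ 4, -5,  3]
x^3 + 3*x^2 + 3*x + 1

Expanding det(x·I − A) (e.g. by cofactor expansion or by noting that A is similar to its Jordan form J, which has the same characteristic polynomial as A) gives
  χ_A(x) = x^3 + 3*x^2 + 3*x + 1
which factors as (x + 1)^3. The eigenvalues (with algebraic multiplicities) are λ = -1 with multiplicity 3.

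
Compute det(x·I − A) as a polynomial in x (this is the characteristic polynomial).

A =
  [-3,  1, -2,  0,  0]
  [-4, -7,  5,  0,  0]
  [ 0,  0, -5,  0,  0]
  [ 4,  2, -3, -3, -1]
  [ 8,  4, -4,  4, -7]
x^5 + 25*x^4 + 250*x^3 + 1250*x^2 + 3125*x + 3125

Expanding det(x·I − A) (e.g. by cofactor expansion or by noting that A is similar to its Jordan form J, which has the same characteristic polynomial as A) gives
  χ_A(x) = x^5 + 25*x^4 + 250*x^3 + 1250*x^2 + 3125*x + 3125
which factors as (x + 5)^5. The eigenvalues (with algebraic multiplicities) are λ = -5 with multiplicity 5.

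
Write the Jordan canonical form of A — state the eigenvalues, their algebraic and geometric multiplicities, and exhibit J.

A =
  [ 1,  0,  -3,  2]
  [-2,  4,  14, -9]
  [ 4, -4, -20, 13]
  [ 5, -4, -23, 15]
J_3(0) ⊕ J_1(0)

The characteristic polynomial is
  det(x·I − A) = x^4

Eigenvalues and multiplicities (the geometric multiplicity of λ is n − rank(A − λI), which equals the number of Jordan blocks for λ):
  λ = 0: algebraic multiplicity = 4, geometric multiplicity = 2

Determining the block sizes for each eigenvalue:
  λ = 0: with am = 4 and gm = 2, the partition is not yet determined (e.g. several partitions of 4 into 2 parts exist). Let N = A − (0)·I. Computing rank(N^1) = 2, rank(N^2) = 1, rank(N^3) = 0; the number of blocks of size ≥ j is rank(N^{j−1}) − rank(N^j), giving [2, 1, 1]. So we have 1 block(s) of size 3, 1 block(s) of size 1 → block sizes [3, 1]

Assembling the blocks gives a Jordan form
J =
  [0, 1, 0, 0]
  [0, 0, 1, 0]
  [0, 0, 0, 0]
  [0, 0, 0, 0]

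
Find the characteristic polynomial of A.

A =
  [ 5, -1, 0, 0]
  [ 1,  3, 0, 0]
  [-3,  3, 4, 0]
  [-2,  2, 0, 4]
x^4 - 16*x^3 + 96*x^2 - 256*x + 256

Expanding det(x·I − A) (e.g. by cofactor expansion or by noting that A is similar to its Jordan form J, which has the same characteristic polynomial as A) gives
  χ_A(x) = x^4 - 16*x^3 + 96*x^2 - 256*x + 256
which factors as (x - 4)^4. The eigenvalues (with algebraic multiplicities) are λ = 4 with multiplicity 4.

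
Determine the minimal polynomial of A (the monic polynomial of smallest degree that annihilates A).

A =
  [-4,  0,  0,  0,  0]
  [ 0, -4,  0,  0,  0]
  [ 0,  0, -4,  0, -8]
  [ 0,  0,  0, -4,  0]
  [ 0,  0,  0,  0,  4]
x^2 - 16

The characteristic polynomial is χ_A(x) = (x - 4)*(x + 4)^4, so the eigenvalues are known. The minimal polynomial is
  m_A(x) = Π_λ (x − λ)^{k_λ}
where k_λ is the size of the *largest* Jordan block for λ (equivalently, the smallest k with (A − λI)^k v = 0 for every generalised eigenvector v of λ).

  λ = -4: largest Jordan block has size 1, contributing (x + 4)
  λ = 4: largest Jordan block has size 1, contributing (x − 4)

So m_A(x) = (x - 4)*(x + 4) = x^2 - 16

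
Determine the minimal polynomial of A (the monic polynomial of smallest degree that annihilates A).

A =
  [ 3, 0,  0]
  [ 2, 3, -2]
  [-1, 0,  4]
x^2 - 7*x + 12

The characteristic polynomial is χ_A(x) = (x - 4)*(x - 3)^2, so the eigenvalues are known. The minimal polynomial is
  m_A(x) = Π_λ (x − λ)^{k_λ}
where k_λ is the size of the *largest* Jordan block for λ (equivalently, the smallest k with (A − λI)^k v = 0 for every generalised eigenvector v of λ).

  λ = 3: largest Jordan block has size 1, contributing (x − 3)
  λ = 4: largest Jordan block has size 1, contributing (x − 4)

So m_A(x) = (x - 4)*(x - 3) = x^2 - 7*x + 12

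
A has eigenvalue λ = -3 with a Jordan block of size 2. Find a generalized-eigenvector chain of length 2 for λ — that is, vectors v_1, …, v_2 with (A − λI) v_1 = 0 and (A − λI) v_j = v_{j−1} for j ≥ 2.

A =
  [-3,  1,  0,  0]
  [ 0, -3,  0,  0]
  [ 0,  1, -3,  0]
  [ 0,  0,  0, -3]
A Jordan chain for λ = -3 of length 2:
v_1 = (1, 0, 1, 0)ᵀ
v_2 = (0, 1, 0, 0)ᵀ

Let N = A − (-3)·I. We want v_2 with N^2 v_2 = 0 but N^1 v_2 ≠ 0; then v_{j-1} := N · v_j for j = 2, …, 2.

Pick v_2 = (0, 1, 0, 0)ᵀ.
Then v_1 = N · v_2 = (1, 0, 1, 0)ᵀ.

Sanity check: (A − (-3)·I) v_1 = (0, 0, 0, 0)ᵀ = 0. ✓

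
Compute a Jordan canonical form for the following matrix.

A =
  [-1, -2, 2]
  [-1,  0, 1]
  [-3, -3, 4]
J_2(1) ⊕ J_1(1)

The characteristic polynomial is
  det(x·I − A) = x^3 - 3*x^2 + 3*x - 1 = (x - 1)^3

Eigenvalues and multiplicities (the geometric multiplicity of λ is n − rank(A − λI), which equals the number of Jordan blocks for λ):
  λ = 1: algebraic multiplicity = 3, geometric multiplicity = 2

Determining the block sizes for each eigenvalue:
  λ = 1: 2 blocks summing to 3 forces exactly one block of size 2 and the rest size 1 → block sizes [2, 1]

Assembling the blocks gives a Jordan form
J =
  [1, 1, 0]
  [0, 1, 0]
  [0, 0, 1]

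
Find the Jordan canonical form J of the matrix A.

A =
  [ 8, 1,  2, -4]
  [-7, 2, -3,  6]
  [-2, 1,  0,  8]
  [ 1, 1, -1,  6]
J_3(4) ⊕ J_1(4)

The characteristic polynomial is
  det(x·I − A) = x^4 - 16*x^3 + 96*x^2 - 256*x + 256 = (x - 4)^4

Eigenvalues and multiplicities (the geometric multiplicity of λ is n − rank(A − λI), which equals the number of Jordan blocks for λ):
  λ = 4: algebraic multiplicity = 4, geometric multiplicity = 2

Determining the block sizes for each eigenvalue:
  λ = 4: with am = 4 and gm = 2, the partition is not yet determined (e.g. several partitions of 4 into 2 parts exist). Let N = A − (4)·I. Computing rank(N^1) = 2, rank(N^2) = 1, rank(N^3) = 0; the number of blocks of size ≥ j is rank(N^{j−1}) − rank(N^j), giving [2, 1, 1]. So we have 1 block(s) of size 3, 1 block(s) of size 1 → block sizes [3, 1]

Assembling the blocks gives a Jordan form
J =
  [4, 1, 0, 0]
  [0, 4, 1, 0]
  [0, 0, 4, 0]
  [0, 0, 0, 4]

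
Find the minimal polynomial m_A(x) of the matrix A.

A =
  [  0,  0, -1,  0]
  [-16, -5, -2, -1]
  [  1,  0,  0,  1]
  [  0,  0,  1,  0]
x^4 + 5*x^3

The characteristic polynomial is χ_A(x) = x^3*(x + 5), so the eigenvalues are known. The minimal polynomial is
  m_A(x) = Π_λ (x − λ)^{k_λ}
where k_λ is the size of the *largest* Jordan block for λ (equivalently, the smallest k with (A − λI)^k v = 0 for every generalised eigenvector v of λ).

  λ = -5: largest Jordan block has size 1, contributing (x + 5)
  λ = 0: largest Jordan block has size 3, contributing (x − 0)^3

So m_A(x) = x^3*(x + 5) = x^4 + 5*x^3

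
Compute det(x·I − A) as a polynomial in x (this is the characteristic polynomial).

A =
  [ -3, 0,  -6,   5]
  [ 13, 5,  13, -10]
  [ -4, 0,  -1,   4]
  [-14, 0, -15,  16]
x^4 - 17*x^3 + 105*x^2 - 275*x + 250

Expanding det(x·I − A) (e.g. by cofactor expansion or by noting that A is similar to its Jordan form J, which has the same characteristic polynomial as A) gives
  χ_A(x) = x^4 - 17*x^3 + 105*x^2 - 275*x + 250
which factors as (x - 5)^3*(x - 2). The eigenvalues (with algebraic multiplicities) are λ = 2 with multiplicity 1, λ = 5 with multiplicity 3.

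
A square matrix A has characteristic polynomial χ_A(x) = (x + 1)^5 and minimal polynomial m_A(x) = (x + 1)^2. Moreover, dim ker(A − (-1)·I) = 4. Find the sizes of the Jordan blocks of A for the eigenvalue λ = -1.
Block sizes for λ = -1: [2, 1, 1, 1]

Step 1 — from the characteristic polynomial, algebraic multiplicity of λ = -1 is 5. From dim ker(A − (-1)·I) = 4, there are exactly 4 Jordan blocks for λ = -1.
Step 2 — from the minimal polynomial, the factor (x + 1)^2 tells us the largest block for λ = -1 has size 2.
Step 3 — with total size 5, 4 blocks, and largest block 2, the block sizes (in nonincreasing order) are [2, 1, 1, 1].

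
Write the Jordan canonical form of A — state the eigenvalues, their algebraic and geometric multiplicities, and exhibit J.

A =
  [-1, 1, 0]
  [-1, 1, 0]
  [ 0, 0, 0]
J_2(0) ⊕ J_1(0)

The characteristic polynomial is
  det(x·I − A) = x^3

Eigenvalues and multiplicities (the geometric multiplicity of λ is n − rank(A − λI), which equals the number of Jordan blocks for λ):
  λ = 0: algebraic multiplicity = 3, geometric multiplicity = 2

Determining the block sizes for each eigenvalue:
  λ = 0: 2 blocks summing to 3 forces exactly one block of size 2 and the rest size 1 → block sizes [2, 1]

Assembling the blocks gives a Jordan form
J =
  [0, 1, 0]
  [0, 0, 0]
  [0, 0, 0]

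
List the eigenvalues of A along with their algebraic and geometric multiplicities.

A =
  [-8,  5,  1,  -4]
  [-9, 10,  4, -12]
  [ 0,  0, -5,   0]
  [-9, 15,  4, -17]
λ = -5: alg = 4, geom = 2

Step 1 — factor the characteristic polynomial to read off the algebraic multiplicities:
  χ_A(x) = (x + 5)^4

Step 2 — compute geometric multiplicities via the rank-nullity identity g(λ) = n − rank(A − λI):
  rank(A − (-5)·I) = 2, so dim ker(A − (-5)·I) = n − 2 = 2

Summary:
  λ = -5: algebraic multiplicity = 4, geometric multiplicity = 2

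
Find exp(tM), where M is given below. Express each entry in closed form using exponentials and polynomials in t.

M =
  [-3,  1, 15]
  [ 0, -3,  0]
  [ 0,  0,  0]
e^{tM} =
  [exp(-3*t), t*exp(-3*t), 5 - 5*exp(-3*t)]
  [0, exp(-3*t), 0]
  [0, 0, 1]

Strategy: write M = P · J · P⁻¹ where J is a Jordan canonical form, so e^{tM} = P · e^{tJ} · P⁻¹, and e^{tJ} can be computed block-by-block.

M has Jordan form
J =
  [-3,  1, 0]
  [ 0, -3, 0]
  [ 0,  0, 0]
(up to reordering of blocks).

Per-block formulas:
  For a 2×2 Jordan block J_2(-3): exp(t · J_2(-3)) = e^(-3t)·(I + t·N), where N is the 2×2 nilpotent shift.
  For a 1×1 block at λ = 0: exp(t · [0]) = [e^(0t)].

After assembling e^{tJ} and conjugating by P, we get:

e^{tM} =
  [exp(-3*t), t*exp(-3*t), 5 - 5*exp(-3*t)]
  [0, exp(-3*t), 0]
  [0, 0, 1]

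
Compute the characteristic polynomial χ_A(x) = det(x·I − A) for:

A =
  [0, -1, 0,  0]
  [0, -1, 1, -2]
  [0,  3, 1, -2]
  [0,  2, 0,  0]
x^4

Expanding det(x·I − A) (e.g. by cofactor expansion or by noting that A is similar to its Jordan form J, which has the same characteristic polynomial as A) gives
  χ_A(x) = x^4
which factors as x^4. The eigenvalues (with algebraic multiplicities) are λ = 0 with multiplicity 4.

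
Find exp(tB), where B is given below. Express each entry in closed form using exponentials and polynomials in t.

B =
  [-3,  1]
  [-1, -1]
e^{tB} =
  [-t*exp(-2*t) + exp(-2*t), t*exp(-2*t)]
  [-t*exp(-2*t), t*exp(-2*t) + exp(-2*t)]

Strategy: write B = P · J · P⁻¹ where J is a Jordan canonical form, so e^{tB} = P · e^{tJ} · P⁻¹, and e^{tJ} can be computed block-by-block.

B has Jordan form
J =
  [-2,  1]
  [ 0, -2]
(up to reordering of blocks).

Per-block formulas:
  For a 2×2 Jordan block J_2(-2): exp(t · J_2(-2)) = e^(-2t)·(I + t·N), where N is the 2×2 nilpotent shift.

After assembling e^{tJ} and conjugating by P, we get:

e^{tB} =
  [-t*exp(-2*t) + exp(-2*t), t*exp(-2*t)]
  [-t*exp(-2*t), t*exp(-2*t) + exp(-2*t)]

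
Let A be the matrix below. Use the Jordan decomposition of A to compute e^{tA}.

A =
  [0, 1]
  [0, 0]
e^{tA} =
  [1, t]
  [0, 1]

Strategy: write A = P · J · P⁻¹ where J is a Jordan canonical form, so e^{tA} = P · e^{tJ} · P⁻¹, and e^{tJ} can be computed block-by-block.

A has Jordan form
J =
  [0, 1]
  [0, 0]
(up to reordering of blocks).

Per-block formulas:
  For a 2×2 Jordan block J_2(0): exp(t · J_2(0)) = e^(0t)·(I + t·N), where N is the 2×2 nilpotent shift.

After assembling e^{tJ} and conjugating by P, we get:

e^{tA} =
  [1, t]
  [0, 1]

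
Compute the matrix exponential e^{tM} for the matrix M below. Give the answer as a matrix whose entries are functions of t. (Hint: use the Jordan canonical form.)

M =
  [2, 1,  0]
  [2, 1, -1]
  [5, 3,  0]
e^{tM} =
  [3*t^2*exp(t)/2 + t*exp(t) + exp(t), t^2*exp(t)/2 + t*exp(t), -t^2*exp(t)/2]
  [-3*t^2*exp(t)/2 + 2*t*exp(t), -t^2*exp(t)/2 + exp(t), t^2*exp(t)/2 - t*exp(t)]
  [3*t^2*exp(t) + 5*t*exp(t), t^2*exp(t) + 3*t*exp(t), -t^2*exp(t) - t*exp(t) + exp(t)]

Strategy: write M = P · J · P⁻¹ where J is a Jordan canonical form, so e^{tM} = P · e^{tJ} · P⁻¹, and e^{tJ} can be computed block-by-block.

M has Jordan form
J =
  [1, 1, 0]
  [0, 1, 1]
  [0, 0, 1]
(up to reordering of blocks).

Per-block formulas:
  For a 3×3 Jordan block J_3(1): exp(t · J_3(1)) = e^(1t)·(I + t·N + (t^2/2)·N^2), where N is the 3×3 nilpotent shift.

After assembling e^{tJ} and conjugating by P, we get:

e^{tM} =
  [3*t^2*exp(t)/2 + t*exp(t) + exp(t), t^2*exp(t)/2 + t*exp(t), -t^2*exp(t)/2]
  [-3*t^2*exp(t)/2 + 2*t*exp(t), -t^2*exp(t)/2 + exp(t), t^2*exp(t)/2 - t*exp(t)]
  [3*t^2*exp(t) + 5*t*exp(t), t^2*exp(t) + 3*t*exp(t), -t^2*exp(t) - t*exp(t) + exp(t)]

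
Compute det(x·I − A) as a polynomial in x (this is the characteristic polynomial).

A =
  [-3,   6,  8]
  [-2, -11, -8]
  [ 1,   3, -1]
x^3 + 15*x^2 + 75*x + 125

Expanding det(x·I − A) (e.g. by cofactor expansion or by noting that A is similar to its Jordan form J, which has the same characteristic polynomial as A) gives
  χ_A(x) = x^3 + 15*x^2 + 75*x + 125
which factors as (x + 5)^3. The eigenvalues (with algebraic multiplicities) are λ = -5 with multiplicity 3.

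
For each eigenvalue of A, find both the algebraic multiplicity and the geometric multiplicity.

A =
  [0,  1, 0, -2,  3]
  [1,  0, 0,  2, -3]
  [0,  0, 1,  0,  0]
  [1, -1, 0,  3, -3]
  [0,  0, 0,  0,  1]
λ = 1: alg = 5, geom = 4

Step 1 — factor the characteristic polynomial to read off the algebraic multiplicities:
  χ_A(x) = (x - 1)^5

Step 2 — compute geometric multiplicities via the rank-nullity identity g(λ) = n − rank(A − λI):
  rank(A − (1)·I) = 1, so dim ker(A − (1)·I) = n − 1 = 4

Summary:
  λ = 1: algebraic multiplicity = 5, geometric multiplicity = 4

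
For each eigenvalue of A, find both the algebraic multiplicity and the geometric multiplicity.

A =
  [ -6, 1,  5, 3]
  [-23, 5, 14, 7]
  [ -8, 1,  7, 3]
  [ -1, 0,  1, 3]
λ = 2: alg = 3, geom = 1; λ = 3: alg = 1, geom = 1

Step 1 — factor the characteristic polynomial to read off the algebraic multiplicities:
  χ_A(x) = (x - 3)*(x - 2)^3

Step 2 — compute geometric multiplicities via the rank-nullity identity g(λ) = n − rank(A − λI):
  rank(A − (2)·I) = 3, so dim ker(A − (2)·I) = n − 3 = 1
  rank(A − (3)·I) = 3, so dim ker(A − (3)·I) = n − 3 = 1

Summary:
  λ = 2: algebraic multiplicity = 3, geometric multiplicity = 1
  λ = 3: algebraic multiplicity = 1, geometric multiplicity = 1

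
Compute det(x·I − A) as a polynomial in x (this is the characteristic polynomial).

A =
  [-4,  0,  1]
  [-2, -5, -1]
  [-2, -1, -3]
x^3 + 12*x^2 + 48*x + 64

Expanding det(x·I − A) (e.g. by cofactor expansion or by noting that A is similar to its Jordan form J, which has the same characteristic polynomial as A) gives
  χ_A(x) = x^3 + 12*x^2 + 48*x + 64
which factors as (x + 4)^3. The eigenvalues (with algebraic multiplicities) are λ = -4 with multiplicity 3.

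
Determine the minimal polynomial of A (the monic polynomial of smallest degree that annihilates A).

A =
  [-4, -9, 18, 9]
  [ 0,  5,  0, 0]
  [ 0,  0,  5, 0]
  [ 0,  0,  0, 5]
x^2 - x - 20

The characteristic polynomial is χ_A(x) = (x - 5)^3*(x + 4), so the eigenvalues are known. The minimal polynomial is
  m_A(x) = Π_λ (x − λ)^{k_λ}
where k_λ is the size of the *largest* Jordan block for λ (equivalently, the smallest k with (A − λI)^k v = 0 for every generalised eigenvector v of λ).

  λ = -4: largest Jordan block has size 1, contributing (x + 4)
  λ = 5: largest Jordan block has size 1, contributing (x − 5)

So m_A(x) = (x - 5)*(x + 4) = x^2 - x - 20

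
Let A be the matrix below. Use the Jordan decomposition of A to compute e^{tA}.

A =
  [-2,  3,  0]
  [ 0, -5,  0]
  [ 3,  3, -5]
e^{tA} =
  [exp(-2*t), exp(-2*t) - exp(-5*t), 0]
  [0, exp(-5*t), 0]
  [exp(-2*t) - exp(-5*t), exp(-2*t) - exp(-5*t), exp(-5*t)]

Strategy: write A = P · J · P⁻¹ where J is a Jordan canonical form, so e^{tA} = P · e^{tJ} · P⁻¹, and e^{tJ} can be computed block-by-block.

A has Jordan form
J =
  [-5,  0,  0]
  [ 0, -5,  0]
  [ 0,  0, -2]
(up to reordering of blocks).

Per-block formulas:
  For a 1×1 block at λ = -2: exp(t · [-2]) = [e^(-2t)].
  For a 1×1 block at λ = -5: exp(t · [-5]) = [e^(-5t)].

After assembling e^{tJ} and conjugating by P, we get:

e^{tA} =
  [exp(-2*t), exp(-2*t) - exp(-5*t), 0]
  [0, exp(-5*t), 0]
  [exp(-2*t) - exp(-5*t), exp(-2*t) - exp(-5*t), exp(-5*t)]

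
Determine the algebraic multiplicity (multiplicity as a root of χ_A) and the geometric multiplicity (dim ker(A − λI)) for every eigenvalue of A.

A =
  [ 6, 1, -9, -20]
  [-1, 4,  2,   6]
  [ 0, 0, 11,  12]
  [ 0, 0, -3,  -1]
λ = 5: alg = 4, geom = 2

Step 1 — factor the characteristic polynomial to read off the algebraic multiplicities:
  χ_A(x) = (x - 5)^4

Step 2 — compute geometric multiplicities via the rank-nullity identity g(λ) = n − rank(A − λI):
  rank(A − (5)·I) = 2, so dim ker(A − (5)·I) = n − 2 = 2

Summary:
  λ = 5: algebraic multiplicity = 4, geometric multiplicity = 2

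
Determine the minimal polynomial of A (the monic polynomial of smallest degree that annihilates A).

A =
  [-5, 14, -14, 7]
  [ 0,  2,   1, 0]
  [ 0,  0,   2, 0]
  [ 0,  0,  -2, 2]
x^3 + x^2 - 16*x + 20

The characteristic polynomial is χ_A(x) = (x - 2)^3*(x + 5), so the eigenvalues are known. The minimal polynomial is
  m_A(x) = Π_λ (x − λ)^{k_λ}
where k_λ is the size of the *largest* Jordan block for λ (equivalently, the smallest k with (A − λI)^k v = 0 for every generalised eigenvector v of λ).

  λ = -5: largest Jordan block has size 1, contributing (x + 5)
  λ = 2: largest Jordan block has size 2, contributing (x − 2)^2

So m_A(x) = (x - 2)^2*(x + 5) = x^3 + x^2 - 16*x + 20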